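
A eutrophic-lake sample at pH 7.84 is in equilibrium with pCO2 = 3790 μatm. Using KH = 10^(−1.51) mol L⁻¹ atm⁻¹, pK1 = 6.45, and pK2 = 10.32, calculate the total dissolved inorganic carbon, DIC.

DIC = 3.00 mmol/L

[CO2*] = KH · pCO2 = 10^(−1.51) × 3790×10^-6 = 1.171×10^-4 mol/L
α₀ = 1/(1 + K1/[H⁺] + K1K2/[H⁺]²) = 1/(1 + 10^+1.39 + 10^-1.09) = 0.03902
DIC = [CO2*]/α₀ = 1.171×10^-4 / 0.03902 = 3.00 mmol/L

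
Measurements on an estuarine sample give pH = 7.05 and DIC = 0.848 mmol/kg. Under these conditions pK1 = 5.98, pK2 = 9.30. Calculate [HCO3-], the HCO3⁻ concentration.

α₁ = 1 / (1 + [H⁺]/K1 + K2/[H⁺]) = 1 / (1 + 10^-1.07 + 10^-2.25)
   = 1 / (1 + 0.085114 + 0.0056234) = 1/1.0907 = 0.9168
[HCO3⁻] = α₁ × DIC = 0.9168 × 0.848 = 0.777 mmol/kg

[HCO3⁻] = 0.777 mmol/kg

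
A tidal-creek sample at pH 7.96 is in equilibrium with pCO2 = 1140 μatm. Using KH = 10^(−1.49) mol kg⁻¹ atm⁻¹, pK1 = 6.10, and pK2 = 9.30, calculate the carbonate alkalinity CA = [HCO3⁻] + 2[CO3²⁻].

CA = 2.92 mmol/kg

[CO2*] = KH · pCO2 = 10^(−1.49) × 1140×10^-6 = 3.689×10^-5 mol/kg
α₀ = 1/(1 + K1/[H⁺] + K1K2/[H⁺]²) = 1/(1 + 10^+1.86 + 10^+0.52) = 0.01303
DIC = [CO2*]/α₀ = 3.689×10^-5 / 0.01303 = 2.831 mmol/kg
CA = (α₁ + 2α₂)·DIC = (0.9438 + 2×0.04314) × 2.831 = 2.92 mmol/kg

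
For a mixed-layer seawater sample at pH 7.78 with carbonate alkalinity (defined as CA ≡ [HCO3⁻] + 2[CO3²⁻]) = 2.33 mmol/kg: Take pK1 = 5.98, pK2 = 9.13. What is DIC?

CA = [HCO3⁻] + 2[CO3²⁻] = (α₁ + 2α₂)·DIC
At pH 7.78: [H⁺]/K1 = 10^-1.80 = 0.015849, K2/[H⁺] = 10^-1.35 = 0.044668
α₁ = 1/(1 + 0.015849 + 0.044668) = 1/1.0605 = 0.9429; α₂ = α₁·K2/[H⁺] = 0.04212
α₁ + 2α₂ = 1.0272
DIC = CA / (α₁ + 2α₂) = 2.33 / 1.0272 = 2.27 mmol/kg

DIC = 2.27 mmol/kg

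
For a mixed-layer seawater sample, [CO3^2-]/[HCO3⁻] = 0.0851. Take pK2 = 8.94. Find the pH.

From K2 = [H⁺][CO3^2-]/[HCO3⁻]:  pH = pK2 + log₁₀([CO3^2-]/[HCO3⁻])
log₁₀(0.0851) = -1.070
pH = 8.94 + (-1.070) = 7.87

pH = 7.87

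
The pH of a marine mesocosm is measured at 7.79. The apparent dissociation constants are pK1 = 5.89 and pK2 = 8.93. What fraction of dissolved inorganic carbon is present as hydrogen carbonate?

α₁ = 1 / (1 + [H⁺]/K1 + K2/[H⁺]) = 1 / (1 + 10^-1.90 + 10^-1.14)
   = 1 / (1 + 0.012589 + 0.072444) = 1/1.0850 = 0.9216

α₁ = 0.922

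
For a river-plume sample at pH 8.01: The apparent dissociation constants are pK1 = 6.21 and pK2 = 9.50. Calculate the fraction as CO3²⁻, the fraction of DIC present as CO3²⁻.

α₂ = 1 / (1 + [H⁺]/K2 + [H⁺]²/(K1K2)) = 1 / (1 + 10^+1.49 + 10^-0.31)
   = 1 / (1 + 30.903 + 0.48978) = 1/32.393 = 0.03087

α₂ = 0.0309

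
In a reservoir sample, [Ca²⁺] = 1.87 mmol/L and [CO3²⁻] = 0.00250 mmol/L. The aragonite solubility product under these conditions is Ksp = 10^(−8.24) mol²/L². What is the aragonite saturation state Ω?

Ksp = 10^(−8.24) = 5.754×10^-9
Ω = [Ca²⁺][CO3²⁻]/Ksp = (1.87×10^-3)(0.00250×10^-3) / 5.754×10^-9 = 0.812

Ω = 0.812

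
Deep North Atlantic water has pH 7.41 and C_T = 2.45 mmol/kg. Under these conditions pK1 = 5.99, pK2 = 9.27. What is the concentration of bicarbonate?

[HCO3⁻] = 2.33 mmol/kg

α₁ = 1 / (1 + [H⁺]/K1 + K2/[H⁺]) = 1 / (1 + 10^-1.42 + 10^-1.86)
   = 1 / (1 + 0.038019 + 0.013804) = 1/1.0518 = 0.9507
[HCO3⁻] = α₁ × DIC = 0.9507 × 2.45 = 2.33 mmol/kg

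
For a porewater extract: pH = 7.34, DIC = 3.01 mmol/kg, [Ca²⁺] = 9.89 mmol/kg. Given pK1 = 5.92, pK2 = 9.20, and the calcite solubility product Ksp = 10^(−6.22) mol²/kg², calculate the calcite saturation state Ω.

Ω = 0.648

α₂ = 1 / (1 + [H⁺]/K2 + [H⁺]²/(K1K2)) = 1 / (1 + 10^+1.86 + 10^+0.44)
   = 1 / (1 + 72.444 + 2.7542) = 1/76.198 = 0.01312
[CO3²⁻] = α₂ × DIC = 0.01312 × 3.01 = 0.03950 mmol/kg
Ksp = 10^(−6.22) = 6.026×10^-7
Ω = [Ca²⁺][CO3²⁻]/Ksp = (9.89×10^-3)(3.950×10^-5) / 6.026×10^-7 = 0.648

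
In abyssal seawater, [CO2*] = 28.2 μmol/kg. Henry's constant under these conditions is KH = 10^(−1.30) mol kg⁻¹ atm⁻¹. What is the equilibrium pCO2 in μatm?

KH = 10^(−1.30) = 5.012×10^-2 mol kg⁻¹ atm⁻¹
pCO2 = [CO2*]/KH = 28.2×10^-6 / 5.012×10^-2 = 5.63×10^-4 atm = 563 μatm

pCO2 = 563 μatm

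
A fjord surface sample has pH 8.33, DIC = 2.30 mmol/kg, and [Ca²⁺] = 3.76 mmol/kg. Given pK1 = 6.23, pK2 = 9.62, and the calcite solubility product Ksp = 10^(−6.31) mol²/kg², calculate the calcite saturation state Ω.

Ω = 0.855

α₂ = 1 / (1 + [H⁺]/K2 + [H⁺]²/(K1K2)) = 1 / (1 + 10^+1.29 + 10^-0.81)
   = 1 / (1 + 19.498 + 0.15488) = 1/20.653 = 0.04842
[CO3²⁻] = α₂ × DIC = 0.04842 × 2.30 = 0.1114 mmol/kg
Ksp = 10^(−6.31) = 4.898×10^-7
Ω = [Ca²⁺][CO3²⁻]/Ksp = (3.76×10^-3)(1.114×10^-4) / 4.898×10^-7 = 0.855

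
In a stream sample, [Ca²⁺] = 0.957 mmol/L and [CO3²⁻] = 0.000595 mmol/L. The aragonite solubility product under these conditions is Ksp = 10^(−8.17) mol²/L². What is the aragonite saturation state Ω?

Ω = 0.0842

Ksp = 10^(−8.17) = 6.761×10^-9
Ω = [Ca²⁺][CO3²⁻]/Ksp = (0.957×10^-3)(0.000595×10^-3) / 6.761×10^-9 = 0.0842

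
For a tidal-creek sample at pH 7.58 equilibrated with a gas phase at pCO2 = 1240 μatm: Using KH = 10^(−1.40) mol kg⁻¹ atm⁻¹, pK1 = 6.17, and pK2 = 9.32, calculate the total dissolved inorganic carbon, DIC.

[CO2*] = KH · pCO2 = 10^(−1.40) × 1240×10^-6 = 4.937×10^-5 mol/kg
α₀ = 1/(1 + K1/[H⁺] + K1K2/[H⁺]²) = 1/(1 + 10^+1.41 + 10^-0.33) = 0.03680
DIC = [CO2*]/α₀ = 4.937×10^-5 / 0.03680 = 1.34 mmol/kg

DIC = 1.34 mmol/kg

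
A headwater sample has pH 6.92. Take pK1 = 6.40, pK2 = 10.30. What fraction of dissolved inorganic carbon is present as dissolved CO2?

α₀ = 1 / (1 + K1/[H⁺] + K1K2/[H⁺]²) = 1 / (1 + 10^+0.52 + 10^-2.86)
   = 1 / (1 + 3.3113 + 0.0013804) = 1/4.3127 = 0.2319

α₀ = 0.232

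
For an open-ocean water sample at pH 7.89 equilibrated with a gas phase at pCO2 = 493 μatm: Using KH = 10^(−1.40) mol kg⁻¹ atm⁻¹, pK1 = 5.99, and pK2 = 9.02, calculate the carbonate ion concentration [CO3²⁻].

[CO2*] = KH · pCO2 = 10^(−1.40) × 493×10^-6 = 1.963×10^-5 mol/kg
α₀ = 1/(1 + K1/[H⁺] + K1K2/[H⁺]²) = 1/(1 + 10^+1.90 + 10^+0.77) = 0.01158
DIC = [CO2*]/α₀ = 1.963×10^-5 / 0.01158 = 1.694 mmol/kg
[CO3²⁻] = α₂·DIC; α₂ = 0.06822, so [CO3²⁻] = 0.06822 × 1.694 = 0.116 mmol/kg

[CO3²⁻] = 0.116 mmol/kg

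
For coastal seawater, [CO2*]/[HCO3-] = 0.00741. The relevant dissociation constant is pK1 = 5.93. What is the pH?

From K1 = [H⁺][HCO3-]/[CO2*]:  pH = pK1 − log₁₀([CO2*]/[HCO3-])
log₁₀(0.00741) = -2.130
pH = 5.93 − (-2.130) = 8.06

pH = 8.06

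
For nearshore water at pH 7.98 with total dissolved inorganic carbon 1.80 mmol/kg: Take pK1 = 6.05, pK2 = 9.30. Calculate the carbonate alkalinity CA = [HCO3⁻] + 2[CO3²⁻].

CA = 1.86 mmol/kg

CA = [HCO3⁻] + 2[CO3²⁻] = (α₁ + 2α₂)·DIC
At pH 7.98: [H⁺]/K1 = 10^-1.93 = 0.011749, K2/[H⁺] = 10^-1.32 = 0.047863
α₁ = 1/(1 + 0.011749 + 0.047863) = 1/1.0596 = 0.9437; α₂ = α₁·K2/[H⁺] = 0.04517
α₁ + 2α₂ = 1.0341
CA = 1.0341 × 1.80 = 1.86 mmol/kg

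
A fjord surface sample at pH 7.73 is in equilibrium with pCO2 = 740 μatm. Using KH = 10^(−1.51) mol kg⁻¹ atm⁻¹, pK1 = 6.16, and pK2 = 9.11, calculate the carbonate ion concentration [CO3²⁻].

[CO3²⁻] = 0.0354 mmol/kg

[CO2*] = KH · pCO2 = 10^(−1.51) × 740×10^-6 = 2.287×10^-5 mol/kg
α₀ = 1/(1 + K1/[H⁺] + K1K2/[H⁺]²) = 1/(1 + 10^+1.57 + 10^+0.19) = 0.02519
DIC = [CO2*]/α₀ = 2.287×10^-5 / 0.02519 = 0.9079 mmol/kg
[CO3²⁻] = α₂·DIC; α₂ = 0.03901, so [CO3²⁻] = 0.03901 × 0.9079 = 0.0354 mmol/kg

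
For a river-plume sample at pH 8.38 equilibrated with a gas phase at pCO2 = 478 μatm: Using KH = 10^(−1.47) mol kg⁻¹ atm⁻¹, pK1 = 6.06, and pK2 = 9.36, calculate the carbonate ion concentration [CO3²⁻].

[CO3²⁻] = 0.354 mmol/kg

[CO2*] = KH · pCO2 = 10^(−1.47) × 478×10^-6 = 1.620×10^-5 mol/kg
α₀ = 1/(1 + K1/[H⁺] + K1K2/[H⁺]²) = 1/(1 + 10^+2.32 + 10^+1.34) = 0.004314
DIC = [CO2*]/α₀ = 1.620×10^-5 / 0.004314 = 3.755 mmol/kg
[CO3²⁻] = α₂·DIC; α₂ = 0.09438, so [CO3²⁻] = 0.09438 × 3.755 = 0.354 mmol/kg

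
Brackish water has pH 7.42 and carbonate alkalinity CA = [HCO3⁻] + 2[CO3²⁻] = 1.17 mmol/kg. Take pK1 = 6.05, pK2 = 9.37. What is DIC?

CA = [HCO3⁻] + 2[CO3²⁻] = (α₁ + 2α₂)·DIC
At pH 7.42: [H⁺]/K1 = 10^-1.37 = 0.042658, K2/[H⁺] = 10^-1.95 = 0.011220
α₁ = 1/(1 + 0.042658 + 0.011220) = 1/1.0539 = 0.9489; α₂ = α₁·K2/[H⁺] = 0.01065
α₁ + 2α₂ = 0.9702
DIC = CA / (α₁ + 2α₂) = 1.17 / 0.9702 = 1.21 mmol/kg

DIC = 1.21 mmol/kg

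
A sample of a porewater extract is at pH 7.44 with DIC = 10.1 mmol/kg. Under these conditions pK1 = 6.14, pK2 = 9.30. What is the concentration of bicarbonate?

α₁ = 1 / (1 + [H⁺]/K1 + K2/[H⁺]) = 1 / (1 + 10^-1.30 + 10^-1.86)
   = 1 / (1 + 0.050119 + 0.013804) = 1/1.0639 = 0.9399
[HCO3⁻] = α₁ × DIC = 0.9399 × 10.1 = 9.49 mmol/kg

[HCO3⁻] = 9.49 mmol/kg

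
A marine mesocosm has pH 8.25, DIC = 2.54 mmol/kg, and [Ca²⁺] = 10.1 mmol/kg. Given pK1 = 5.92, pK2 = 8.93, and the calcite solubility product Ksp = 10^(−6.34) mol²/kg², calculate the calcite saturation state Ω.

α₂ = 1 / (1 + [H⁺]/K2 + [H⁺]²/(K1K2)) = 1 / (1 + 10^+0.68 + 10^-1.65)
   = 1 / (1 + 4.7863 + 0.022387) = 1/5.8087 = 0.1722
[CO3²⁻] = α₂ × DIC = 0.1722 × 2.54 = 0.4373 mmol/kg
Ksp = 10^(−6.34) = 4.571×10^-7
Ω = [Ca²⁺][CO3²⁻]/Ksp = (10.1×10^-3)(4.373×10^-4) / 4.571×10^-7 = 9.66

Ω = 9.66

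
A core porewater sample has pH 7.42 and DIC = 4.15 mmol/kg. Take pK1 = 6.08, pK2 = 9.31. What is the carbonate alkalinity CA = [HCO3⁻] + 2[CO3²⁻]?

CA = [HCO3⁻] + 2[CO3²⁻] = (α₁ + 2α₂)·DIC
At pH 7.42: [H⁺]/K1 = 10^-1.34 = 0.045709, K2/[H⁺] = 10^-1.89 = 0.012882
α₁ = 1/(1 + 0.045709 + 0.012882) = 1/1.0586 = 0.9447; α₂ = α₁·K2/[H⁺] = 0.01217
α₁ + 2α₂ = 0.9690
CA = 0.9690 × 4.15 = 4.02 mmol/kg

CA = 4.02 mmol/kg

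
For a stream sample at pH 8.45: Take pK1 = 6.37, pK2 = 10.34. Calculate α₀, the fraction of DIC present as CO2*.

α₀ = 0.00814

α₀ = 1 / (1 + K1/[H⁺] + K1K2/[H⁺]²) = 1 / (1 + 10^+2.08 + 10^+0.19)
   = 1 / (1 + 120.23 + 1.5488) = 1/122.78 = 0.008145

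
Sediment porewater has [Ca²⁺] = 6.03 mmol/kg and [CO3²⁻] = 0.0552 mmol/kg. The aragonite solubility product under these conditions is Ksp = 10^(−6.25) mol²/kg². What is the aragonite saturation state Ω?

Ω = 0.592

Ksp = 10^(−6.25) = 5.623×10^-7
Ω = [Ca²⁺][CO3²⁻]/Ksp = (6.03×10^-3)(0.0552×10^-3) / 5.623×10^-7 = 0.592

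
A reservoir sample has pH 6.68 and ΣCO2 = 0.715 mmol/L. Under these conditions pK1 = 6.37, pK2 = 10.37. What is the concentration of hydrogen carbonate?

[HCO3⁻] = 0.480 mmol/L

α₁ = 1 / (1 + [H⁺]/K1 + K2/[H⁺]) = 1 / (1 + 10^-0.31 + 10^-3.69)
   = 1 / (1 + 0.48978 + 0.00020417) = 1/1.4900 = 0.6711
[HCO3⁻] = α₁ × DIC = 0.6711 × 0.715 = 0.480 mmol/L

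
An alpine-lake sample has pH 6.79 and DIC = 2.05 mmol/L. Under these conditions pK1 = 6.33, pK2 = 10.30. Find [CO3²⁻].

[CO3²⁻] = 0.470 μmol/L

α₂ = 1 / (1 + [H⁺]/K2 + [H⁺]²/(K1K2)) = 1 / (1 + 10^+3.51 + 10^+3.05)
   = 1 / (1 + 3235.9 + 1122.0) = 1/4359.0 = 0.0002294
[CO3²⁻] = α₂ × DIC = 0.0002294 × 2.05 = 0.000470 mmol/L = 0.470 μmol/L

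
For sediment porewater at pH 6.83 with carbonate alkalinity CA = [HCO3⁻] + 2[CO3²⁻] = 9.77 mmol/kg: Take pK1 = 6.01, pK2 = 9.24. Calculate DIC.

CA = [HCO3⁻] + 2[CO3²⁻] = (α₁ + 2α₂)·DIC
At pH 6.83: [H⁺]/K1 = 10^-0.82 = 0.15136, K2/[H⁺] = 10^-2.41 = 0.0038905
α₁ = 1/(1 + 0.15136 + 0.0038905) = 1/1.1552 = 0.8656; α₂ = α₁·K2/[H⁺] = 0.003368
α₁ + 2α₂ = 0.8724
DIC = CA / (α₁ + 2α₂) = 9.77 / 0.8724 = 11.2 mmol/kg

DIC = 11.2 mmol/kg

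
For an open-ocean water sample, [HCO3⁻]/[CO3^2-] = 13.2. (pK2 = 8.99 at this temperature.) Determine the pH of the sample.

From K2 = [H⁺][CO3^2-]/[HCO3⁻]:  pH = pK2 − log₁₀([HCO3⁻]/[CO3^2-])
log₁₀(13.2) = +1.121
pH = 8.99 − (+1.121) = 7.87

pH = 7.87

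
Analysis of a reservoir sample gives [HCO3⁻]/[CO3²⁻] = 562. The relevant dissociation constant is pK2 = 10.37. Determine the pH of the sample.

From K2 = [H⁺][CO3²⁻]/[HCO3⁻]:  pH = pK2 − log₁₀([HCO3⁻]/[CO3²⁻])
log₁₀(562) = +2.750
pH = 10.37 − (+2.750) = 7.62

pH = 7.62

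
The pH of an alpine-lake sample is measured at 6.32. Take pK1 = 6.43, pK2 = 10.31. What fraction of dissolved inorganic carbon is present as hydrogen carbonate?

α₁ = 1 / (1 + [H⁺]/K1 + K2/[H⁺]) = 1 / (1 + 10^+0.11 + 10^-3.99)
   = 1 / (1 + 1.2882 + 0.00010233) = 1/2.2884 = 0.4370

α₁ = 0.437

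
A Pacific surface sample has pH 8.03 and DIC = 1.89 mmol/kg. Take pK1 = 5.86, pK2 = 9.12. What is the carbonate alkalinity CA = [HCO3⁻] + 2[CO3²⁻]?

CA = 2.02 mmol/kg

CA = [HCO3⁻] + 2[CO3²⁻] = (α₁ + 2α₂)·DIC
At pH 8.03: [H⁺]/K1 = 10^-2.17 = 0.0067608, K2/[H⁺] = 10^-1.09 = 0.081283
α₁ = 1/(1 + 0.0067608 + 0.081283) = 1/1.0880 = 0.9191; α₂ = α₁·K2/[H⁺] = 0.07471
α₁ + 2α₂ = 1.0685
CA = 1.0685 × 1.89 = 2.02 mmol/kg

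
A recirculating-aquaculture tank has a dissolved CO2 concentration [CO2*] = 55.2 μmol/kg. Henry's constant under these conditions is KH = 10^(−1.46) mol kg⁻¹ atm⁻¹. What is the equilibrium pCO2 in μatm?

KH = 10^(−1.46) = 3.467×10^-2 mol kg⁻¹ atm⁻¹
pCO2 = [CO2*]/KH = 55.2×10^-6 / 3.467×10^-2 = 1.59×10^-3 atm = 1590 μatm

pCO2 = 1590 μatm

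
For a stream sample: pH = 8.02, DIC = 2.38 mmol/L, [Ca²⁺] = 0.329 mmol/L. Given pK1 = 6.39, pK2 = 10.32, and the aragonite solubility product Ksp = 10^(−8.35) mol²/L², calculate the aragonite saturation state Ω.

Ω = 0.854

α₂ = 1 / (1 + [H⁺]/K2 + [H⁺]²/(K1K2)) = 1 / (1 + 10^+2.30 + 10^+0.67)
   = 1 / (1 + 199.53 + 4.6774) = 1/205.20 = 0.004873
[CO3²⁻] = α₂ × DIC = 0.004873 × 2.38 = 0.01160 mmol/L = 11.60 μmol/L
Ksp = 10^(−8.35) = 4.467×10^-9
Ω = [Ca²⁺][CO3²⁻]/Ksp = (0.329×10^-3)(1.160×10^-5) / 4.467×10^-9 = 0.854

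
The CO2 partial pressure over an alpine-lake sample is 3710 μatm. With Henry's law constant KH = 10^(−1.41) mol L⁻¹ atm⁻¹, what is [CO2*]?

KH = 10^(−1.41) = 3.890×10^-2 mol L⁻¹ atm⁻¹
[CO2*] = KH · pCO2 = 3.890×10^-2 × 3710×10^-6 atm = 1.44×10^-4 mol/L

[CO2*] = 144 μmol/L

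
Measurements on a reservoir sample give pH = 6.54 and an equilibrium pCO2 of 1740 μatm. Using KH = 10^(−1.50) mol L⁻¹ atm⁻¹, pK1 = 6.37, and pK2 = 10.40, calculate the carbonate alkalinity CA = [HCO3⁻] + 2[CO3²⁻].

CA = 0.0814 mmol/L

[CO2*] = KH · pCO2 = 10^(−1.50) × 1740×10^-6 = 5.502×10^-5 mol/L
α₀ = 1/(1 + K1/[H⁺] + K1K2/[H⁺]²) = 1/(1 + 10^+0.17 + 10^-3.69) = 0.4033
DIC = [CO2*]/α₀ = 5.502×10^-5 / 0.4033 = 0.1364 mmol/L
CA = (α₁ + 2α₂)·DIC = (0.5966 + 2×8.235×10^-5) × 0.1364 = 0.0814 mmol/L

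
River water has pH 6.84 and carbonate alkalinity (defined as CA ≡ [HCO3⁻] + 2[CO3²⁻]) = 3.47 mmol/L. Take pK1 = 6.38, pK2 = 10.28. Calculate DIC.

DIC = 4.67 mmol/L

CA = [HCO3⁻] + 2[CO3²⁻] = (α₁ + 2α₂)·DIC
At pH 6.84: [H⁺]/K1 = 10^-0.46 = 0.34674, K2/[H⁺] = 10^-3.44 = 0.00036308
α₁ = 1/(1 + 0.34674 + 0.00036308) = 1/1.3471 = 0.7423; α₂ = α₁·K2/[H⁺] = 0.0002695
α₁ + 2α₂ = 0.7429
DIC = CA / (α₁ + 2α₂) = 3.47 / 0.7429 = 4.67 mmol/L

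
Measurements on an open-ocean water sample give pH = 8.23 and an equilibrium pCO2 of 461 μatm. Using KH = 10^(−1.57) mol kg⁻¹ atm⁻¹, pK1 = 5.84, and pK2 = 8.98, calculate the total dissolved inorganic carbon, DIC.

[CO2*] = KH · pCO2 = 10^(−1.57) × 461×10^-6 = 1.241×10^-5 mol/kg
α₀ = 1/(1 + K1/[H⁺] + K1K2/[H⁺]²) = 1/(1 + 10^+2.39 + 10^+1.64) = 0.003447
DIC = [CO2*]/α₀ = 1.241×10^-5 / 0.003447 = 3.60 mmol/kg

DIC = 3.60 mmol/kg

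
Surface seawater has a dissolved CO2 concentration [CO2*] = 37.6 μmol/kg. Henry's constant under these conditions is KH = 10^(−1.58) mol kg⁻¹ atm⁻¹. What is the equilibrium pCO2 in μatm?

KH = 10^(−1.58) = 2.630×10^-2 mol kg⁻¹ atm⁻¹
pCO2 = [CO2*]/KH = 37.6×10^-6 / 2.630×10^-2 = 1.43×10^-3 atm = 1430 μatm

pCO2 = 1430 μatm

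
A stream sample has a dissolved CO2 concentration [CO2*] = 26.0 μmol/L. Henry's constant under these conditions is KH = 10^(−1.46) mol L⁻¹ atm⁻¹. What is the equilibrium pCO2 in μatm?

pCO2 = 750 μatm

KH = 10^(−1.46) = 3.467×10^-2 mol L⁻¹ atm⁻¹
pCO2 = [CO2*]/KH = 26.0×10^-6 / 3.467×10^-2 = 7.50×10^-4 atm = 750 μatm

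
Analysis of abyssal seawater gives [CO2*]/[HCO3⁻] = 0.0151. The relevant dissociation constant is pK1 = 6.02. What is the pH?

pH = 7.84

From K1 = [H⁺][HCO3⁻]/[CO2*]:  pH = pK1 − log₁₀([CO2*]/[HCO3⁻])
log₁₀(0.0151) = -1.821
pH = 6.02 − (-1.821) = 7.84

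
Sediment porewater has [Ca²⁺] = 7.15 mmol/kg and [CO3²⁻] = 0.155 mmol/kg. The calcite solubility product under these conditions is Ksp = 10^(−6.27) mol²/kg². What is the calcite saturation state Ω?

Ksp = 10^(−6.27) = 5.370×10^-7
Ω = [Ca²⁺][CO3²⁻]/Ksp = (7.15×10^-3)(0.155×10^-3) / 5.370×10^-7 = 2.06

Ω = 2.06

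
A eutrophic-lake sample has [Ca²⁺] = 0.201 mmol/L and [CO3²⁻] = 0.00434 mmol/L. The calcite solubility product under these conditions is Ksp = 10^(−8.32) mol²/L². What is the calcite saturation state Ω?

Ksp = 10^(−8.32) = 4.786×10^-9
Ω = [Ca²⁺][CO3²⁻]/Ksp = (0.201×10^-3)(0.00434×10^-3) / 4.786×10^-9 = 0.182

Ω = 0.182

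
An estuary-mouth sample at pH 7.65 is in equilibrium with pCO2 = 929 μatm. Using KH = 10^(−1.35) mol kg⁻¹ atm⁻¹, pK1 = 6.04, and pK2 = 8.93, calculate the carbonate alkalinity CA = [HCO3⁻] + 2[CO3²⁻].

CA = 1.87 mmol/kg

[CO2*] = KH · pCO2 = 10^(−1.35) × 929×10^-6 = 4.150×10^-5 mol/kg
α₀ = 1/(1 + K1/[H⁺] + K1K2/[H⁺]²) = 1/(1 + 10^+1.61 + 10^+0.33) = 0.02279
DIC = [CO2*]/α₀ = 4.150×10^-5 / 0.02279 = 1.821 mmol/kg
CA = (α₁ + 2α₂)·DIC = (0.9285 + 2×0.04873) × 1.821 = 1.87 mmol/kg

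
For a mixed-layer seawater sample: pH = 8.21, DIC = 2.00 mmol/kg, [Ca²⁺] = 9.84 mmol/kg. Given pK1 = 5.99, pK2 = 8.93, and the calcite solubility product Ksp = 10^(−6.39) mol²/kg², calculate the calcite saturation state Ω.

Ω = 7.69

α₂ = 1 / (1 + [H⁺]/K2 + [H⁺]²/(K1K2)) = 1 / (1 + 10^+0.72 + 10^-1.50)
   = 1 / (1 + 5.2481 + 0.031623) = 1/6.2797 = 0.1592
[CO3²⁻] = α₂ × DIC = 0.1592 × 2.00 = 0.3185 mmol/kg
Ksp = 10^(−6.39) = 4.074×10^-7
Ω = [Ca²⁺][CO3²⁻]/Ksp = (9.84×10^-3)(3.185×10^-4) / 4.074×10^-7 = 7.69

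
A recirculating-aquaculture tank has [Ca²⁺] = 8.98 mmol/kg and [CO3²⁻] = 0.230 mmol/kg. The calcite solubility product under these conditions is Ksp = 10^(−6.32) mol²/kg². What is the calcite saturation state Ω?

Ksp = 10^(−6.32) = 4.786×10^-7
Ω = [Ca²⁺][CO3²⁻]/Ksp = (8.98×10^-3)(0.230×10^-3) / 4.786×10^-7 = 4.32

Ω = 4.32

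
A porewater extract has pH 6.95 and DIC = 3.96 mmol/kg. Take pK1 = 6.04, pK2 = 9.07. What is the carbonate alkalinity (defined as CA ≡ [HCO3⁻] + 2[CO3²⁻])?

CA = [HCO3⁻] + 2[CO3²⁻] = (α₁ + 2α₂)·DIC
At pH 6.95: [H⁺]/K1 = 10^-0.91 = 0.12303, K2/[H⁺] = 10^-2.12 = 0.0075858
α₁ = 1/(1 + 0.12303 + 0.0075858) = 1/1.1306 = 0.8845; α₂ = α₁·K2/[H⁺] = 0.006709
α₁ + 2α₂ = 0.8979
CA = 0.8979 × 3.96 = 3.56 mmol/kg

CA = 3.56 mmol/kg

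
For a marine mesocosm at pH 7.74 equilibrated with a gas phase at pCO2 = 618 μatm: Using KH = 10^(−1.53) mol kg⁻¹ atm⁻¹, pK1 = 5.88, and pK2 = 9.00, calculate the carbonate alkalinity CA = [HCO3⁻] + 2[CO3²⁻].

[CO2*] = KH · pCO2 = 10^(−1.53) × 618×10^-6 = 1.824×10^-5 mol/kg
α₀ = 1/(1 + K1/[H⁺] + K1K2/[H⁺]²) = 1/(1 + 10^+1.86 + 10^+0.60) = 0.01292
DIC = [CO2*]/α₀ = 1.824×10^-5 / 0.01292 = 1.412 mmol/kg
CA = (α₁ + 2α₂)·DIC = (0.9357 + 2×0.05142) × 1.412 = 1.47 mmol/kg

CA = 1.47 mmol/kg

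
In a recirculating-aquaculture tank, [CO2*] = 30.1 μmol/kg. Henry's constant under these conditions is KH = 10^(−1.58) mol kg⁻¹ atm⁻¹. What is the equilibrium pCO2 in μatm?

KH = 10^(−1.58) = 2.630×10^-2 mol kg⁻¹ atm⁻¹
pCO2 = [CO2*]/KH = 30.1×10^-6 / 2.630×10^-2 = 1.14×10^-3 atm = 1140 μatm

pCO2 = 1140 μatm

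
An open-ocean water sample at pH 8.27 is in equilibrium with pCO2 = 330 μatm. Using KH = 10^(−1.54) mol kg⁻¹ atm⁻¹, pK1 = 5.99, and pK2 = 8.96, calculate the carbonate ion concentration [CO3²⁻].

[CO3²⁻] = 0.370 mmol/kg

[CO2*] = KH · pCO2 = 10^(−1.54) × 330×10^-6 = 9.517×10^-6 mol/kg
α₀ = 1/(1 + K1/[H⁺] + K1K2/[H⁺]²) = 1/(1 + 10^+2.28 + 10^+1.59) = 0.004339
DIC = [CO2*]/α₀ = 9.517×10^-6 / 0.004339 = 2.193 mmol/kg
[CO3²⁻] = α₂·DIC; α₂ = 0.1688, so [CO3²⁻] = 0.1688 × 2.193 = 0.370 mmol/kg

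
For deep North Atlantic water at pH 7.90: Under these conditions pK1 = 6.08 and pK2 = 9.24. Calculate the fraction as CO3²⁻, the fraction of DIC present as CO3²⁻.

α₂ = 0.0431

α₂ = 1 / (1 + [H⁺]/K2 + [H⁺]²/(K1K2)) = 1 / (1 + 10^+1.34 + 10^-0.48)
   = 1 / (1 + 21.878 + 0.33113) = 1/23.209 = 0.04309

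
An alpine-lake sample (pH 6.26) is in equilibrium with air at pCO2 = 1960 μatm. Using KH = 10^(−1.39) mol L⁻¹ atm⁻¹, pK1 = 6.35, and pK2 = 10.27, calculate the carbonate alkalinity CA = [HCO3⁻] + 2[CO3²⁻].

CA = 0.0649 mmol/L

[CO2*] = KH · pCO2 = 10^(−1.39) × 1960×10^-6 = 7.985×10^-5 mol/L
α₀ = 1/(1 + K1/[H⁺] + K1K2/[H⁺]²) = 1/(1 + 10^-0.09 + 10^-4.10) = 0.5516
DIC = [CO2*]/α₀ = 7.985×10^-5 / 0.5516 = 0.1448 mmol/L
CA = (α₁ + 2α₂)·DIC = (0.4484 + 2×4.382×10^-5) × 0.1448 = 0.0649 mmol/L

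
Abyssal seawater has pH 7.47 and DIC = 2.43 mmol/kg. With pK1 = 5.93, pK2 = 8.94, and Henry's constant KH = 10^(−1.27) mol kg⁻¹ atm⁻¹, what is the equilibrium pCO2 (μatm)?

α₀ = 1 / (1 + K1/[H⁺] + K1K2/[H⁺]²) = 1 / (1 + 10^+1.54 + 10^+0.07)
   = 1 / (1 + 34.674 + 1.1749) = 1/36.849 = 0.02714
[CO2*] = α₀ × DIC = 0.02714 × 2.43 = 0.06595 mmol/kg
pCO2 = [CO2*]/KH = 6.595×10^-5 / 5.370×10^-2 = 1230 μatm

pCO2 = 1230 μatm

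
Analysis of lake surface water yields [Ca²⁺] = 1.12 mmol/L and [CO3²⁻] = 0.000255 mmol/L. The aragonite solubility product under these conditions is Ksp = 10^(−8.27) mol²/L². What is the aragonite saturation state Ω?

Ω = 0.0532

Ksp = 10^(−8.27) = 5.370×10^-9
Ω = [Ca²⁺][CO3²⁻]/Ksp = (1.12×10^-3)(0.000255×10^-3) / 5.370×10^-9 = 0.0532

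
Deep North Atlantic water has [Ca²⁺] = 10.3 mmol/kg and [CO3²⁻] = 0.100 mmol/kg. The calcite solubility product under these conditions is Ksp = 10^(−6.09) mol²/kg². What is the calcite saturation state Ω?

Ω = 1.27

Ksp = 10^(−6.09) = 8.128×10^-7
Ω = [Ca²⁺][CO3²⁻]/Ksp = (10.3×10^-3)(0.100×10^-3) / 8.128×10^-7 = 1.27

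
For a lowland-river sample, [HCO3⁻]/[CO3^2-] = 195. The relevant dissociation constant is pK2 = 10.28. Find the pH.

From K2 = [H⁺][CO3^2-]/[HCO3⁻]:  pH = pK2 − log₁₀([HCO3⁻]/[CO3^2-])
log₁₀(195) = +2.290
pH = 10.28 − (+2.290) = 7.99

pH = 7.99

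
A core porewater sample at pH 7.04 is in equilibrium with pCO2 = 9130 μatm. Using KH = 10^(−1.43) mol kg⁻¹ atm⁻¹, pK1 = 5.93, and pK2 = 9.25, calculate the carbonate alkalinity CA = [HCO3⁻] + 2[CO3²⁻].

[CO2*] = KH · pCO2 = 10^(−1.43) × 9130×10^-6 = 3.392×10^-4 mol/kg
α₀ = 1/(1 + K1/[H⁺] + K1K2/[H⁺]²) = 1/(1 + 10^+1.11 + 10^-1.10) = 0.07162
DIC = [CO2*]/α₀ = 3.392×10^-4 / 0.07162 = 4.736 mmol/kg
CA = (α₁ + 2α₂)·DIC = (0.9227 + 2×0.005689) × 4.736 = 4.42 mmol/kg

CA = 4.42 mmol/kg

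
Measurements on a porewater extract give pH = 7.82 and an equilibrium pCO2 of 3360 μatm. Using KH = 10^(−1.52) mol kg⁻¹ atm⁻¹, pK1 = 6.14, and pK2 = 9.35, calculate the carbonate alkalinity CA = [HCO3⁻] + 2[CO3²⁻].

[CO2*] = KH · pCO2 = 10^(−1.52) × 3360×10^-6 = 1.015×10^-4 mol/kg
α₀ = 1/(1 + K1/[H⁺] + K1K2/[H⁺]²) = 1/(1 + 10^+1.68 + 10^+0.15) = 0.01989
DIC = [CO2*]/α₀ = 1.015×10^-4 / 0.01989 = 5.101 mmol/kg
CA = (α₁ + 2α₂)·DIC = (0.9520 + 2×0.02810) × 5.101 = 5.14 mmol/kg

CA = 5.14 mmol/kg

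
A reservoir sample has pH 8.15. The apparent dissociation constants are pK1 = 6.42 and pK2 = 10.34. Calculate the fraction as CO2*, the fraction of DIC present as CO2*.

α₀ = 0.0182

α₀ = 1 / (1 + K1/[H⁺] + K1K2/[H⁺]²) = 1 / (1 + 10^+1.73 + 10^-0.46)
   = 1 / (1 + 53.703 + 0.34674) = 1/55.050 = 0.01817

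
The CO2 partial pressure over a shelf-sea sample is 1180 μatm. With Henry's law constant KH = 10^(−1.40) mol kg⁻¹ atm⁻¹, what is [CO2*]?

[CO2*] = 47.0 μmol/kg

KH = 10^(−1.40) = 3.981×10^-2 mol kg⁻¹ atm⁻¹
[CO2*] = KH · pCO2 = 3.981×10^-2 × 1180×10^-6 atm = 4.70×10^-5 mol/kg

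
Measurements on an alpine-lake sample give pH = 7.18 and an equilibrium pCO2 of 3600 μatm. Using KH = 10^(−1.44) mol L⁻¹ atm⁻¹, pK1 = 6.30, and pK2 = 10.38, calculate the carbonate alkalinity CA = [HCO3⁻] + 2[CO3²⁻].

[CO2*] = KH · pCO2 = 10^(−1.44) × 3600×10^-6 = 1.307×10^-4 mol/L
α₀ = 1/(1 + K1/[H⁺] + K1K2/[H⁺]²) = 1/(1 + 10^+0.88 + 10^-2.32) = 0.1164
DIC = [CO2*]/α₀ = 1.307×10^-4 / 0.1164 = 1.123 mmol/L
CA = (α₁ + 2α₂)·DIC = (0.8830 + 2×0.0005572) × 1.123 = 0.993 mmol/L

CA = 0.993 mmol/L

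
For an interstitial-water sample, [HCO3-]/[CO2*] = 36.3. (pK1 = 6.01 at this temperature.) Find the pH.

pH = 7.57

From K1 = [H⁺][HCO3-]/[CO2*]:  pH = pK1 + log₁₀([HCO3-]/[CO2*])
log₁₀(36.3) = +1.560
pH = 6.01 + (+1.560) = 7.57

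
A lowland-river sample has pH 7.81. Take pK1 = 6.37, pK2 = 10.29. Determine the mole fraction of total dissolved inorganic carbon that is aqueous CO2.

α₀ = 0.0349

α₀ = 1 / (1 + K1/[H⁺] + K1K2/[H⁺]²) = 1 / (1 + 10^+1.44 + 10^-1.04)
   = 1 / (1 + 27.542 + 0.091201) = 1/28.633 = 0.03492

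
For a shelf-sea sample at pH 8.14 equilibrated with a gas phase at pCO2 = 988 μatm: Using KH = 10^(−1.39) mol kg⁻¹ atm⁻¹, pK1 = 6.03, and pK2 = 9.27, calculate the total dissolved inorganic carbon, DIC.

[CO2*] = KH · pCO2 = 10^(−1.39) × 988×10^-6 = 4.025×10^-5 mol/kg
α₀ = 1/(1 + K1/[H⁺] + K1K2/[H⁺]²) = 1/(1 + 10^+2.11 + 10^+0.98) = 0.007175
DIC = [CO2*]/α₀ = 4.025×10^-5 / 0.007175 = 5.61 mmol/kg

DIC = 5.61 mmol/kg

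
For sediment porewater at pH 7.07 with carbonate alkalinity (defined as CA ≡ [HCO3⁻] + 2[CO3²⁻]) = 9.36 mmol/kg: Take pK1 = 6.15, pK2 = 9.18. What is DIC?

CA = [HCO3⁻] + 2[CO3²⁻] = (α₁ + 2α₂)·DIC
At pH 7.07: [H⁺]/K1 = 10^-0.92 = 0.12023, K2/[H⁺] = 10^-2.11 = 0.0077625
α₁ = 1/(1 + 0.12023 + 0.0077625) = 1/1.1280 = 0.8865; α₂ = α₁·K2/[H⁺] = 0.006882
α₁ + 2α₂ = 0.9003
DIC = CA / (α₁ + 2α₂) = 9.36 / 0.9003 = 10.4 mmol/kg

DIC = 10.4 mmol/kg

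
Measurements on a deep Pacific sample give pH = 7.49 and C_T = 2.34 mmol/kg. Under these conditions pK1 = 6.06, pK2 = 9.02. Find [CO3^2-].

[CO3²⁻] = 0.0647 mmol/kg

α₂ = 1 / (1 + [H⁺]/K2 + [H⁺]²/(K1K2)) = 1 / (1 + 10^+1.53 + 10^+0.10)
   = 1 / (1 + 33.884 + 1.2589) = 1/36.143 = 0.02767
[CO3²⁻] = α₂ × DIC = 0.02767 × 2.34 = 0.0647 mmol/kg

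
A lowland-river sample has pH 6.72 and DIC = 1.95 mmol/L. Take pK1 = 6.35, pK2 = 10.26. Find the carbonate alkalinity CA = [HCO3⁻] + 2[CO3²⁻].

CA = 1.37 mmol/L

CA = [HCO3⁻] + 2[CO3²⁻] = (α₁ + 2α₂)·DIC
At pH 6.72: [H⁺]/K1 = 10^-0.37 = 0.42658, K2/[H⁺] = 10^-3.54 = 0.00028840
α₁ = 1/(1 + 0.42658 + 0.00028840) = 1/1.4269 = 0.7008; α₂ = α₁·K2/[H⁺] = 0.0002021
α₁ + 2α₂ = 0.7012
CA = 0.7012 × 1.95 = 1.37 mmol/L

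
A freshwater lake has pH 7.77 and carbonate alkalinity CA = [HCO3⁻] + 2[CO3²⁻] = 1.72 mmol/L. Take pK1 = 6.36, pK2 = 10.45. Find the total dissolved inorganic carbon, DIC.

CA = [HCO3⁻] + 2[CO3²⁻] = (α₁ + 2α₂)·DIC
At pH 7.77: [H⁺]/K1 = 10^-1.41 = 0.038905, K2/[H⁺] = 10^-2.68 = 0.0020893
α₁ = 1/(1 + 0.038905 + 0.0020893) = 1/1.0410 = 0.9606; α₂ = α₁·K2/[H⁺] = 0.002007
α₁ + 2α₂ = 0.9646
DIC = CA / (α₁ + 2α₂) = 1.72 / 0.9646 = 1.78 mmol/L

DIC = 1.78 mmol/L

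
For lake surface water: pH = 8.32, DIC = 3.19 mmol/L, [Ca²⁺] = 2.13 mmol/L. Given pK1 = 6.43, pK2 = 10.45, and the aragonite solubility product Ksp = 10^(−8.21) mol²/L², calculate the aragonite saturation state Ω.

α₂ = 1 / (1 + [H⁺]/K2 + [H⁺]²/(K1K2)) = 1 / (1 + 10^+2.13 + 10^+0.24)
   = 1 / (1 + 134.90 + 1.7378) = 1/137.63 = 0.007266
[CO3²⁻] = α₂ × DIC = 0.007266 × 3.19 = 0.02318 mmol/L
Ksp = 10^(−8.21) = 6.166×10^-9
Ω = [Ca²⁺][CO3²⁻]/Ksp = (2.13×10^-3)(2.318×10^-5) / 6.166×10^-9 = 8.01

Ω = 8.01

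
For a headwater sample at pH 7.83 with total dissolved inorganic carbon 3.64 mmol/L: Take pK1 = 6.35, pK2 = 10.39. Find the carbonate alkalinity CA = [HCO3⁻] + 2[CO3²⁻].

CA = 3.53 mmol/L

CA = [HCO3⁻] + 2[CO3²⁻] = (α₁ + 2α₂)·DIC
At pH 7.83: [H⁺]/K1 = 10^-1.48 = 0.033113, K2/[H⁺] = 10^-2.56 = 0.0027542
α₁ = 1/(1 + 0.033113 + 0.0027542) = 1/1.0359 = 0.9654; α₂ = α₁·K2/[H⁺] = 0.002659
α₁ + 2α₂ = 0.9707
CA = 0.9707 × 3.64 = 3.53 mmol/L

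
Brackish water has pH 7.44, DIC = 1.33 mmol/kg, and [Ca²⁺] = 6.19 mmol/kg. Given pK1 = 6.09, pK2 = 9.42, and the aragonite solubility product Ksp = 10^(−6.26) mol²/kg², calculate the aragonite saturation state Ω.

α₂ = 1 / (1 + [H⁺]/K2 + [H⁺]²/(K1K2)) = 1 / (1 + 10^+1.98 + 10^+0.63)
   = 1 / (1 + 95.499 + 4.2658) = 1/100.77 = 0.009924
[CO3²⁻] = α₂ × DIC = 0.009924 × 1.33 = 0.01320 mmol/kg = 13.20 μmol/kg
Ksp = 10^(−6.26) = 5.495×10^-7
Ω = [Ca²⁺][CO3²⁻]/Ksp = (6.19×10^-3)(1.320×10^-5) / 5.495×10^-7 = 0.149

Ω = 0.149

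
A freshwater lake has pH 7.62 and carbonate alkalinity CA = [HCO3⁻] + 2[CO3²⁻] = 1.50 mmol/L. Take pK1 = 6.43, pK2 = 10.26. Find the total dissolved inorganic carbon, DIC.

DIC = 1.59 mmol/L

CA = [HCO3⁻] + 2[CO3²⁻] = (α₁ + 2α₂)·DIC
At pH 7.62: [H⁺]/K1 = 10^-1.19 = 0.064565, K2/[H⁺] = 10^-2.64 = 0.0022909
α₁ = 1/(1 + 0.064565 + 0.0022909) = 1/1.0669 = 0.9373; α₂ = α₁·K2/[H⁺] = 0.002147
α₁ + 2α₂ = 0.9416
DIC = CA / (α₁ + 2α₂) = 1.50 / 0.9416 = 1.59 mmol/L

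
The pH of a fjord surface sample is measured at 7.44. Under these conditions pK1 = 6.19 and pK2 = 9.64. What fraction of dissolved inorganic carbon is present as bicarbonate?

α₁ = 0.941

α₁ = 1 / (1 + [H⁺]/K1 + K2/[H⁺]) = 1 / (1 + 10^-1.25 + 10^-2.20)
   = 1 / (1 + 0.056234 + 0.0063096) = 1/1.0625 = 0.9411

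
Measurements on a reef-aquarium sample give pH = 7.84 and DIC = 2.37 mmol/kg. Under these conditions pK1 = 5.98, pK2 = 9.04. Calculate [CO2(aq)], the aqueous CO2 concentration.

α₀ = 1 / (1 + K1/[H⁺] + K1K2/[H⁺]²) = 1 / (1 + 10^+1.86 + 10^+0.66)
   = 1 / (1 + 72.444 + 4.5709) = 1/78.014 = 0.01282
[CO2*] = α₀ × DIC = 0.01282 × 2.37 = 0.0304 mmol/kg

[CO2*] = 0.0304 mmol/kg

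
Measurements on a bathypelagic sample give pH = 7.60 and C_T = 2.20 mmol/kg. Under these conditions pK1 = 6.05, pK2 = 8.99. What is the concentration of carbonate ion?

α₂ = 1 / (1 + [H⁺]/K2 + [H⁺]²/(K1K2)) = 1 / (1 + 10^+1.39 + 10^-0.16)
   = 1 / (1 + 24.547 + 0.69183) = 1/26.239 = 0.03811
[CO3²⁻] = α₂ × DIC = 0.03811 × 2.20 = 0.0838 mmol/kg

[CO3²⁻] = 0.0838 mmol/kg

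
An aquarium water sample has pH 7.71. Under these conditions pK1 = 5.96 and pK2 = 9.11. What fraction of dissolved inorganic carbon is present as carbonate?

α₂ = 1 / (1 + [H⁺]/K2 + [H⁺]²/(K1K2)) = 1 / (1 + 10^+1.40 + 10^-0.35)
   = 1 / (1 + 25.119 + 0.44668) = 1/26.566 = 0.03764

α₂ = 0.0376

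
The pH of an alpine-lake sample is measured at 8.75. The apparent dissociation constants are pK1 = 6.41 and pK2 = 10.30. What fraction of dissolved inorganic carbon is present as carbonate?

α₂ = 0.0273

α₂ = 1 / (1 + [H⁺]/K2 + [H⁺]²/(K1K2)) = 1 / (1 + 10^+1.55 + 10^-0.79)
   = 1 / (1 + 35.481 + 0.16218) = 1/36.644 = 0.02729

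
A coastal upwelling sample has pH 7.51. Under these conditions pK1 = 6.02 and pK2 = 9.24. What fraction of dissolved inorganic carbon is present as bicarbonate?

α₁ = 0.951

α₁ = 1 / (1 + [H⁺]/K1 + K2/[H⁺]) = 1 / (1 + 10^-1.49 + 10^-1.73)
   = 1 / (1 + 0.032359 + 0.018621) = 1/1.0510 = 0.9515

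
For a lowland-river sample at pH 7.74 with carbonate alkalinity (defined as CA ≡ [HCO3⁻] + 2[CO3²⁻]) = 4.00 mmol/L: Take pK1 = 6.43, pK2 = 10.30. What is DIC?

CA = [HCO3⁻] + 2[CO3²⁻] = (α₁ + 2α₂)·DIC
At pH 7.74: [H⁺]/K1 = 10^-1.31 = 0.048978, K2/[H⁺] = 10^-2.56 = 0.0027542
α₁ = 1/(1 + 0.048978 + 0.0027542) = 1/1.0517 = 0.9508; α₂ = α₁·K2/[H⁺] = 0.002619
α₁ + 2α₂ = 0.9560
DIC = CA / (α₁ + 2α₂) = 4.00 / 0.9560 = 4.18 mmol/L

DIC = 4.18 mmol/L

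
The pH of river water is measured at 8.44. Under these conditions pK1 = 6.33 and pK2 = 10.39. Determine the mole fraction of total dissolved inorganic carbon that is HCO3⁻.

α₁ = 1 / (1 + [H⁺]/K1 + K2/[H⁺]) = 1 / (1 + 10^-2.11 + 10^-1.95)
   = 1 / (1 + 0.0077625 + 0.011220) = 1/1.0190 = 0.9814

α₁ = 0.981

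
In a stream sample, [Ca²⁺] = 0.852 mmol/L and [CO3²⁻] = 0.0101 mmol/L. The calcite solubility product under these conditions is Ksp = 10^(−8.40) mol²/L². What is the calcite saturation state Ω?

Ω = 2.16

Ksp = 10^(−8.40) = 3.981×10^-9
Ω = [Ca²⁺][CO3²⁻]/Ksp = (0.852×10^-3)(0.0101×10^-3) / 3.981×10^-9 = 2.16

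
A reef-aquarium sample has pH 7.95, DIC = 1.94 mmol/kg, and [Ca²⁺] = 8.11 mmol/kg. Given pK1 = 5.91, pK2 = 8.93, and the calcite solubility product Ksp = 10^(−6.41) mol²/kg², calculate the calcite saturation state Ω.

Ω = 3.80

α₂ = 1 / (1 + [H⁺]/K2 + [H⁺]²/(K1K2)) = 1 / (1 + 10^+0.98 + 10^-1.06)
   = 1 / (1 + 9.5499 + 0.087096) = 1/10.637 = 0.09401
[CO3²⁻] = α₂ × DIC = 0.09401 × 1.94 = 0.1824 mmol/kg
Ksp = 10^(−6.41) = 3.890×10^-7
Ω = [Ca²⁺][CO3²⁻]/Ksp = (8.11×10^-3)(1.824×10^-4) / 3.890×10^-7 = 3.80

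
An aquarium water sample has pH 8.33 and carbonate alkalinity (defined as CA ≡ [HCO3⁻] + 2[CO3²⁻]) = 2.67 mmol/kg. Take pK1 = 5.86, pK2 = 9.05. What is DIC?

DIC = 2.31 mmol/kg

CA = [HCO3⁻] + 2[CO3²⁻] = (α₁ + 2α₂)·DIC
At pH 8.33: [H⁺]/K1 = 10^-2.47 = 0.0033884, K2/[H⁺] = 10^-0.72 = 0.19055
α₁ = 1/(1 + 0.0033884 + 0.19055) = 1/1.1939 = 0.8376; α₂ = α₁·K2/[H⁺] = 0.1596
α₁ + 2α₂ = 1.1568
DIC = CA / (α₁ + 2α₂) = 2.67 / 1.1568 = 2.31 mmol/kg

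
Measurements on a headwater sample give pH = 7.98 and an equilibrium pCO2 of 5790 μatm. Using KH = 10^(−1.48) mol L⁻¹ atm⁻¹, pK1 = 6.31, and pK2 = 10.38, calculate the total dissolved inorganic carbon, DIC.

[CO2*] = KH · pCO2 = 10^(−1.48) × 5790×10^-6 = 1.917×10^-4 mol/L
α₀ = 1/(1 + K1/[H⁺] + K1K2/[H⁺]²) = 1/(1 + 10^+1.67 + 10^-0.73) = 0.02085
DIC = [CO2*]/α₀ = 1.917×10^-4 / 0.02085 = 9.20 mmol/L

DIC = 9.20 mmol/L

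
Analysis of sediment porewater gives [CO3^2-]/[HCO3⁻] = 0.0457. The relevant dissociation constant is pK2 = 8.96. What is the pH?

From K2 = [H⁺][CO3^2-]/[HCO3⁻]:  pH = pK2 + log₁₀([CO3^2-]/[HCO3⁻])
log₁₀(0.0457) = -1.340
pH = 8.96 + (-1.340) = 7.62

pH = 7.62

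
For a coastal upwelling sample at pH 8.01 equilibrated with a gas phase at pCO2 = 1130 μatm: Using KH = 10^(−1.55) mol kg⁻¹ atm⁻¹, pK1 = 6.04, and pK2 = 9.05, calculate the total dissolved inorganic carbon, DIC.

[CO2*] = KH · pCO2 = 10^(−1.55) × 1130×10^-6 = 3.185×10^-5 mol/kg
α₀ = 1/(1 + K1/[H⁺] + K1K2/[H⁺]²) = 1/(1 + 10^+1.97 + 10^+0.93) = 0.009724
DIC = [CO2*]/α₀ = 3.185×10^-5 / 0.009724 = 3.28 mmol/kg

DIC = 3.28 mmol/kg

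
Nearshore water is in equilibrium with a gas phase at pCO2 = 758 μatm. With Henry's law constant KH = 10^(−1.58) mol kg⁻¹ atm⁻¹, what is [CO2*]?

[CO2*] = 19.9 μmol/kg

KH = 10^(−1.58) = 2.630×10^-2 mol kg⁻¹ atm⁻¹
[CO2*] = KH · pCO2 = 2.630×10^-2 × 758×10^-6 atm = 1.99×10^-5 mol/kg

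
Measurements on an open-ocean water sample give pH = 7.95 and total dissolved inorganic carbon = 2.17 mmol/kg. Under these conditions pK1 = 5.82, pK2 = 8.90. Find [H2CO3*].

α₀ = 1 / (1 + K1/[H⁺] + K1K2/[H⁺]²) = 1 / (1 + 10^+2.13 + 10^+1.18)
   = 1 / (1 + 134.90 + 15.136) = 1/151.03 = 0.006621
[CO2*] = α₀ × DIC = 0.006621 × 2.17 = 0.0144 mmol/kg = 14.4 μmol/kg

[CO2*] = 14.4 μmol/kg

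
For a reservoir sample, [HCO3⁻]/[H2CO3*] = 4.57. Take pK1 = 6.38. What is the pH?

From K1 = [H⁺][HCO3⁻]/[H2CO3*]:  pH = pK1 + log₁₀([HCO3⁻]/[H2CO3*])
log₁₀(4.57) = +0.660
pH = 6.38 + (+0.660) = 7.04

pH = 7.04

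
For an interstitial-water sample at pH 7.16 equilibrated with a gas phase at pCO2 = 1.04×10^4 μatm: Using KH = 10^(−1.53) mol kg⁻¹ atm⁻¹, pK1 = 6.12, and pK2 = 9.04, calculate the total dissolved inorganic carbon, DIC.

DIC = 3.72 mmol/kg

[CO2*] = KH · pCO2 = 10^(−1.53) × 1.04×10^4×10^-6 = 3.069×10^-4 mol/kg
α₀ = 1/(1 + K1/[H⁺] + K1K2/[H⁺]²) = 1/(1 + 10^+1.04 + 10^-0.84) = 0.08258
DIC = [CO2*]/α₀ = 3.069×10^-4 / 0.08258 = 3.72 mmol/kg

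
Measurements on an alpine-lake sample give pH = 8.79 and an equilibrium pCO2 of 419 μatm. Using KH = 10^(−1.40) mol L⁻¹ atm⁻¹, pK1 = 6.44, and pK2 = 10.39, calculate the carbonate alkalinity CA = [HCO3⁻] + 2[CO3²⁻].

[CO2*] = KH · pCO2 = 10^(−1.40) × 419×10^-6 = 1.668×10^-5 mol/L
α₀ = 1/(1 + K1/[H⁺] + K1K2/[H⁺]²) = 1/(1 + 10^+2.35 + 10^+0.75) = 0.004338
DIC = [CO2*]/α₀ = 1.668×10^-5 / 0.004338 = 3.845 mmol/L
CA = (α₁ + 2α₂)·DIC = (0.9713 + 2×0.02440) × 3.845 = 3.92 mmol/L

CA = 3.92 mmol/L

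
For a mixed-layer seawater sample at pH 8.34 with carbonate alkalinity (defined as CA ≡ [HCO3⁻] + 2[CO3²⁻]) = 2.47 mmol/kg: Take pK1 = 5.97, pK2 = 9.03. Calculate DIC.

CA = [HCO3⁻] + 2[CO3²⁻] = (α₁ + 2α₂)·DIC
At pH 8.34: [H⁺]/K1 = 10^-2.37 = 0.0042658, K2/[H⁺] = 10^-0.69 = 0.20417
α₁ = 1/(1 + 0.0042658 + 0.20417) = 1/1.2084 = 0.8275; α₂ = α₁·K2/[H⁺] = 0.1690
α₁ + 2α₂ = 1.1654
DIC = CA / (α₁ + 2α₂) = 2.47 / 1.1654 = 2.12 mmol/kg

DIC = 2.12 mmol/kg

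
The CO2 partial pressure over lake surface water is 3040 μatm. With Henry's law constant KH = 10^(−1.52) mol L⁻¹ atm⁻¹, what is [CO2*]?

[CO2*] = 91.8 μmol/L

KH = 10^(−1.52) = 3.020×10^-2 mol L⁻¹ atm⁻¹
[CO2*] = KH · pCO2 = 3.020×10^-2 × 3040×10^-6 atm = 9.18×10^-5 mol/L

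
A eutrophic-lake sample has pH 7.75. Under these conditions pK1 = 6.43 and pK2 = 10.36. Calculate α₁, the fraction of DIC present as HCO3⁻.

α₁ = 0.952

α₁ = 1 / (1 + [H⁺]/K1 + K2/[H⁺]) = 1 / (1 + 10^-1.32 + 10^-2.61)
   = 1 / (1 + 0.047863 + 0.0024547) = 1/1.0503 = 0.9521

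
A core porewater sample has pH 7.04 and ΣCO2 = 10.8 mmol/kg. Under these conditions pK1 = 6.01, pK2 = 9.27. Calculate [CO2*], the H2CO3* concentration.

[CO2*] = 0.917 mmol/kg

α₀ = 1 / (1 + K1/[H⁺] + K1K2/[H⁺]²) = 1 / (1 + 10^+1.03 + 10^-1.20)
   = 1 / (1 + 10.715 + 0.063096) = 1/11.778 = 0.08490
[CO2*] = α₀ × DIC = 0.08490 × 10.8 = 0.917 mmol/kg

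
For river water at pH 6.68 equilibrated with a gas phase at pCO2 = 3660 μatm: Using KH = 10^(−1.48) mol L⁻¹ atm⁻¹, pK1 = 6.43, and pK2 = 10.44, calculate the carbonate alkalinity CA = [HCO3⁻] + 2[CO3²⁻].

CA = 0.216 mmol/L

[CO2*] = KH · pCO2 = 10^(−1.48) × 3660×10^-6 = 1.212×10^-4 mol/L
α₀ = 1/(1 + K1/[H⁺] + K1K2/[H⁺]²) = 1/(1 + 10^+0.25 + 10^-3.51) = 0.3599
DIC = [CO2*]/α₀ = 1.212×10^-4 / 0.3599 = 0.3367 mmol/L
CA = (α₁ + 2α₂)·DIC = (0.6400 + 2×0.0001112) × 0.3367 = 0.216 mmol/L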